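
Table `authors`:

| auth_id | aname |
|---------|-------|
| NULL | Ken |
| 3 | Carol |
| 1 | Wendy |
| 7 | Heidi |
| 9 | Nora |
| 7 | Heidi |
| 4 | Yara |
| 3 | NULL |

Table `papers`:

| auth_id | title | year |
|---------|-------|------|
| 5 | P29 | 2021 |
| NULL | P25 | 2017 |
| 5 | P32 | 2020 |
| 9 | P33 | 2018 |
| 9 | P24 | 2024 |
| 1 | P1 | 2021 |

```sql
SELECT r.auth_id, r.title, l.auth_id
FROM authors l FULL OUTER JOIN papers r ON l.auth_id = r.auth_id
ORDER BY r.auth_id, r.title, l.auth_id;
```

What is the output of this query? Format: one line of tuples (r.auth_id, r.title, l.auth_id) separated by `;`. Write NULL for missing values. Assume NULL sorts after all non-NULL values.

FULL OUTER JOIN keeps every row from both sides; unmatched rows get NULL for the other side's columns.
Matching on l.auth_id = r.auth_id. A NULL in a compared column never satisfies the condition.
- l (auth_id=NULL) has no partner → padded with NULL.
- l (auth_id=3) has no partner → padded with NULL.
- l (auth_id=1) pairs with 1 row(s) of r.
- l (auth_id=7) has no partner → padded with NULL.
- l (auth_id=9) pairs with 2 row(s) of r.
- l (auth_id=7) has no partner → padded with NULL.
- l (auth_id=4) has no partner → padded with NULL.
- l (auth_id=3) has no partner → padded with NULL.
- 3 r row(s) had no l match → kept, l columns NULL.

(1, P1, 1); (5, P29, NULL); (5, P32, NULL); (9, P24, 9); (9, P33, 9); (NULL, P25, NULL); (NULL, NULL, 3); (NULL, NULL, 3); (NULL, NULL, 4); (NULL, NULL, 7); (NULL, NULL, 7); (NULL, NULL, NULL)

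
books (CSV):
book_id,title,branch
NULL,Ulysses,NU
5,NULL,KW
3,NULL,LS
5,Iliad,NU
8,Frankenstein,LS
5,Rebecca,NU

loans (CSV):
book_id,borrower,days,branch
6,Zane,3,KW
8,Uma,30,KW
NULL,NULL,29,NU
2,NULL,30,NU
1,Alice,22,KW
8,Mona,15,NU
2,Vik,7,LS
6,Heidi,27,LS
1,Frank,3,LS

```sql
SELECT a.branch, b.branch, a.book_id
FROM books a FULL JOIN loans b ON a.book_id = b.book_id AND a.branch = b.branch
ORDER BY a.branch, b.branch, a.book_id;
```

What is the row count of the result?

FULL OUTER JOIN keeps every row from both sides; unmatched rows get NULL for the other side's columns.
Matching on a.book_id = b.book_id AND a.branch = b.branch. A NULL in a compared column never satisfies the condition.
- a row (book_id=NULL, branch=NU): no match → kept, b columns NULL.
- a row (book_id=5, branch=KW): no match → kept, b columns NULL.
- a row (book_id=3, branch=LS): no match → kept, b columns NULL.
- a row (book_id=5, branch=NU): no match → kept, b columns NULL.
- a row (book_id=8, branch=LS): no match → kept, b columns NULL.
- a row (book_id=5, branch=NU): no match → kept, b columns NULL.
- 9 row(s) from b found no a partner → padded with NULL.
Total: 0 matched + 15 padded = 15 rows.

15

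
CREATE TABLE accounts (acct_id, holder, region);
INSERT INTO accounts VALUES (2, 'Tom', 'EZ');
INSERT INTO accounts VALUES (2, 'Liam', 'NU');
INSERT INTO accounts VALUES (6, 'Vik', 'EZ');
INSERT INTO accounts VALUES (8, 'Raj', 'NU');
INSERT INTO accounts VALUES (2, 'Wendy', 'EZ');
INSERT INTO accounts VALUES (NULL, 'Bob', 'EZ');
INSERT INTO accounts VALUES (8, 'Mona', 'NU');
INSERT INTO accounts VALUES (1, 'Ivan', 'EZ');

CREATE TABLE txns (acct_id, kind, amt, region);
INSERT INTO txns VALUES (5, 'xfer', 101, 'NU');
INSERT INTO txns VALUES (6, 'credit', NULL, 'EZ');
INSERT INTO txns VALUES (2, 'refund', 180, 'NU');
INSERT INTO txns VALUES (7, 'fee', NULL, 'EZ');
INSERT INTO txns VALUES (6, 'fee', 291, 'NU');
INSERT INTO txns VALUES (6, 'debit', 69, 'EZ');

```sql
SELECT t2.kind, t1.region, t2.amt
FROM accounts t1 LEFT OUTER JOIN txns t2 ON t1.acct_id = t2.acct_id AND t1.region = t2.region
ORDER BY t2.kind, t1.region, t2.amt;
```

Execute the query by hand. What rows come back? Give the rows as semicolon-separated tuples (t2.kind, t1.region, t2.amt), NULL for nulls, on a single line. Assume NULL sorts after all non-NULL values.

LEFT JOIN keeps every row from `accounts`; unmatched rows get NULL for `txns`'s columns.
Matching on t1.acct_id = t2.acct_id AND t1.region = t2.region. A NULL in a compared column never satisfies the condition.
- t1[0] acct_id=2, region=EZ → no match; kept with NULLs on the t2 side.
- t1[1] acct_id=2, region=NU → 1 match(es) in t2 → 1 row(s).
- t1[2] acct_id=6, region=EZ → 2 match(es) in t2 → 2 row(s).
- t1[3] acct_id=8, region=NU → no match; kept with NULLs on the t2 side.
- t1[4] acct_id=2, region=EZ → no match; kept with NULLs on the t2 side.
- t1[5] acct_id=NULL, region=EZ → no match; kept with NULLs on the t2 side.
- t1[6] acct_id=8, region=NU → no match; kept with NULLs on the t2 side.
- t1[7] acct_id=1, region=EZ → no match; kept with NULLs on the t2 side.
After projecting and ordering:
t2.kind | t1.region | t2.amt
credit | EZ | NULL
debit | EZ | 69
refund | NU | 180
NULL | EZ | NULL
NULL | EZ | NULL
NULL | EZ | NULL
NULL | EZ | NULL
NULL | NU | NULL
NULL | NU | NULL

(credit, EZ, NULL); (debit, EZ, 69); (refund, NU, 180); (NULL, EZ, NULL); (NULL, EZ, NULL); (NULL, EZ, NULL); (NULL, EZ, NULL); (NULL, NU, NULL); (NULL, NU, NULL)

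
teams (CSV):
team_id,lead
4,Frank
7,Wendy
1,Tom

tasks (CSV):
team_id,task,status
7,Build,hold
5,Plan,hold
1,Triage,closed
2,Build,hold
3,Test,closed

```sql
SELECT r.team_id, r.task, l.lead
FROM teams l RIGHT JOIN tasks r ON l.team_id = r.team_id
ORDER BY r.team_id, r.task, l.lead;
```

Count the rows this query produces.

5

RIGHT JOIN keeps every row from `tasks`; unmatched rows get NULL for `teams`'s columns.
Matching on l.team_id = r.team_id.
- l row (team_id=4): no match.
- l row (team_id=7): matches 1 r row(s) → 1 output row(s).
- l row (team_id=1): matches 1 r row(s) → 1 output row(s).
- plus 3 unmatched r row(s), each kept with NULL l columns.
Total: 2 matched + 3 padded = 5 rows.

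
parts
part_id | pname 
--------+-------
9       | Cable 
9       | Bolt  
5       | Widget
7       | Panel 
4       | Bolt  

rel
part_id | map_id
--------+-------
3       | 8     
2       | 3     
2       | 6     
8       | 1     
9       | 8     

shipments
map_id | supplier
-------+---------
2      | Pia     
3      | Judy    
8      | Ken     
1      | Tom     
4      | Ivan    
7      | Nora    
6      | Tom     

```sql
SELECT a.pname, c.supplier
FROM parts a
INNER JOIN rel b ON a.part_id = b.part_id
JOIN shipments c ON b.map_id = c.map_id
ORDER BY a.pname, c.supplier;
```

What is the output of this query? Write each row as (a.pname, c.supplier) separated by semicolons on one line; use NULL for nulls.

Step 1 — a INNER JOIN b on part_id → 2 row(s).
Then INNER JOIN `shipments c` on map_id: keep only rows whose b.map_id appears in c.

(Bolt, Ken); (Cable, Ken)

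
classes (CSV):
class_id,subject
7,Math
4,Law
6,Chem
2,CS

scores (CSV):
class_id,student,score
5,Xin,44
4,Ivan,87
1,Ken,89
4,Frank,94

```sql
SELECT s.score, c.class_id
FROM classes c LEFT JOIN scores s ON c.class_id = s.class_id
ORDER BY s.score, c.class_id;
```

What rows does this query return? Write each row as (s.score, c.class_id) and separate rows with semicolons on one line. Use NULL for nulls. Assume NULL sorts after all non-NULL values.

(87, 4); (94, 4); (NULL, 2); (NULL, 6); (NULL, 7)

LEFT JOIN keeps every row from `classes`; unmatched rows get NULL for `scores`'s columns.
Matching on c.class_id = s.class_id.
- class_id=7: no s row matches, row kept with s columns NULL.
- class_id=4: 2 matching s row(s), so 2 row(s) emitted.
- class_id=6: no s row matches, row kept with s columns NULL.
- class_id=2: no s row matches, row kept with s columns NULL.
After projecting and ordering:
s.score | c.class_id
87 | 4
94 | 4
NULL | 2
NULL | 6
NULL | 7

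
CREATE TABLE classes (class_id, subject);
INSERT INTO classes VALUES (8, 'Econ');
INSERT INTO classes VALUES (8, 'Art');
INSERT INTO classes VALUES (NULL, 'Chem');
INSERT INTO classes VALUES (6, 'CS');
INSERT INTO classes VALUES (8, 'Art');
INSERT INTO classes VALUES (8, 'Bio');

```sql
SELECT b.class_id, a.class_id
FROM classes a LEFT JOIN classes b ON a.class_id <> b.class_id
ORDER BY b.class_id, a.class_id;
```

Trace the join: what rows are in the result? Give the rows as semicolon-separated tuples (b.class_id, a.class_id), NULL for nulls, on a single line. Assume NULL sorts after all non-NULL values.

LEFT JOIN keeps every row from `classes a`; unmatched rows get NULL for `classes b`'s columns.
Matching on a.class_id <> b.class_id. A NULL in a compared column never satisfies the condition.
Matched pairs: 8; unmatched a rows kept: 1.

(6, 8); (6, 8); (6, 8); (6, 8); (8, 6); (8, 6); (8, 6); (8, 6); (NULL, NULL)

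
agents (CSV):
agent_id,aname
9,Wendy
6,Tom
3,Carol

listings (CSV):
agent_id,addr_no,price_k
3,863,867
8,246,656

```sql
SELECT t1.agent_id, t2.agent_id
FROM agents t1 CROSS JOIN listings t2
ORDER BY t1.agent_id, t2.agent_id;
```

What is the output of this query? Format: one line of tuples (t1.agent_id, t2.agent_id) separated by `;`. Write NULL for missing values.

(3, 3); (3, 8); (6, 3); (6, 8); (9, 3); (9, 8)

CROSS JOIN pairs every row of `agents` with every row of `listings`: 3 × 2 = 6 rows.
After projecting and ordering:
t1.agent_id | t2.agent_id
3 | 3
3 | 8
6 | 3
6 | 8
9 | 3
9 | 8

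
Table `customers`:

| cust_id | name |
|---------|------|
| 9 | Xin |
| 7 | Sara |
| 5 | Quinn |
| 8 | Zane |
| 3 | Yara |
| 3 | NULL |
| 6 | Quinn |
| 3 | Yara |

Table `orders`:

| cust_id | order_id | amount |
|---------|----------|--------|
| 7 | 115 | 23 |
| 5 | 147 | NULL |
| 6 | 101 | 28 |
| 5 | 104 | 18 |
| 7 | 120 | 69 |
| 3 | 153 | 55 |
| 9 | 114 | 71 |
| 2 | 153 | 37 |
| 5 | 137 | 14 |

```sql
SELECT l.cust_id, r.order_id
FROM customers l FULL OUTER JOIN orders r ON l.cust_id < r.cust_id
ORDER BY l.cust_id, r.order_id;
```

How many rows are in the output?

33

FULL OUTER JOIN keeps every row from both sides; unmatched rows get NULL for the other side's columns.
Matching on l.cust_id < r.cust_id.
- cust_id=9: no r row matches, row kept with r columns NULL.
- cust_id=7: 1 matching r row(s), so 1 row(s) emitted.
- cust_id=5: 4 matching r row(s), so 4 row(s) emitted.
- cust_id=8: 1 matching r row(s), so 1 row(s) emitted.
- cust_id=3: 7 matching r row(s), so 7 row(s) emitted.
- cust_id=3: 7 matching r row(s), so 7 row(s) emitted.
- cust_id=6: 3 matching r row(s), so 3 row(s) emitted.
- cust_id=3: 7 matching r row(s), so 7 row(s) emitted.
- plus 2 unmatched r row(s), each kept with NULL l columns.
Total: 30 matched + 3 padded = 33 rows.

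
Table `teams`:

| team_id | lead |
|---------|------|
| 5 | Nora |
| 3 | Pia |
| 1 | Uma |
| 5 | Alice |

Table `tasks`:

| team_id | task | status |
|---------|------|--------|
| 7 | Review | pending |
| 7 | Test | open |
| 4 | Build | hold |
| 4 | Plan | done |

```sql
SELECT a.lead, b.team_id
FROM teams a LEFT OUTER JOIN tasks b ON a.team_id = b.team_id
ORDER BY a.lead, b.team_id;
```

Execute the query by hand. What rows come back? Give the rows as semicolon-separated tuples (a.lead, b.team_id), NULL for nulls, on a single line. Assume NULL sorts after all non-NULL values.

(Alice, NULL); (Nora, NULL); (Pia, NULL); (Uma, NULL)

LEFT JOIN keeps every row from `teams`; unmatched rows get NULL for `tasks`'s columns.
Matching on a.team_id = b.team_id.
- a (team_id=5) has no partner → padded with NULL.
- a (team_id=3) has no partner → padded with NULL.
- a (team_id=1) has no partner → padded with NULL.
- a (team_id=5) has no partner → padded with NULL.
After projecting and ordering:
a.lead | b.team_id
Alice | NULL
Nora | NULL
Pia | NULL
Uma | NULL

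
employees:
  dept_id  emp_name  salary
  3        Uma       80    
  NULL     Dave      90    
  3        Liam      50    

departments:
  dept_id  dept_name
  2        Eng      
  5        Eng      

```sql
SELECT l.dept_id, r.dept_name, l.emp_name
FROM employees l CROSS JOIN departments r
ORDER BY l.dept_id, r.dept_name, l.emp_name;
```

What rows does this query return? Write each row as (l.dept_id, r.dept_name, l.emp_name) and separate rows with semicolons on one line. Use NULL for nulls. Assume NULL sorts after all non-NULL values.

CROSS JOIN pairs every row of `employees` with every row of `departments`: 3 × 2 = 6 rows.
After projecting and ordering:
l.dept_id | r.dept_name | l.emp_name
3 | Eng | Liam
3 | Eng | Liam
3 | Eng | Uma
3 | Eng | Uma
NULL | Eng | Dave
NULL | Eng | Dave

(3, Eng, Liam); (3, Eng, Liam); (3, Eng, Uma); (3, Eng, Uma); (NULL, Eng, Dave); (NULL, Eng, Dave)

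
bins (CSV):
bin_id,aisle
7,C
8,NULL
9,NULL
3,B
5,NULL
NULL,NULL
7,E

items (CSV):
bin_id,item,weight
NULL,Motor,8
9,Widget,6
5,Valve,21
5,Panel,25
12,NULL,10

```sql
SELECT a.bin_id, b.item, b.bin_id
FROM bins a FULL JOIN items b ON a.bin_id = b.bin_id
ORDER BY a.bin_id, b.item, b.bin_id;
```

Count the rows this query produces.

10

FULL OUTER JOIN keeps every row from both sides; unmatched rows get NULL for the other side's columns.
Matching on a.bin_id = b.bin_id. A NULL in a compared column never satisfies the condition.
- a[0] bin_id=7 → no match; kept with NULLs on the b side.
- a[1] bin_id=8 → no match; kept with NULLs on the b side.
- a[2] bin_id=9 → 1 match(es) in b → 1 row(s).
- a[3] bin_id=3 → no match; kept with NULLs on the b side.
- a[4] bin_id=5 → 2 match(es) in b → 2 row(s).
- a[5] bin_id=NULL → no match; kept with NULLs on the b side.
- a[6] bin_id=7 → no match; kept with NULLs on the b side.
- 2 row(s) from b found no a partner → padded with NULL.
Total: 3 matched + 7 padded = 10 rows.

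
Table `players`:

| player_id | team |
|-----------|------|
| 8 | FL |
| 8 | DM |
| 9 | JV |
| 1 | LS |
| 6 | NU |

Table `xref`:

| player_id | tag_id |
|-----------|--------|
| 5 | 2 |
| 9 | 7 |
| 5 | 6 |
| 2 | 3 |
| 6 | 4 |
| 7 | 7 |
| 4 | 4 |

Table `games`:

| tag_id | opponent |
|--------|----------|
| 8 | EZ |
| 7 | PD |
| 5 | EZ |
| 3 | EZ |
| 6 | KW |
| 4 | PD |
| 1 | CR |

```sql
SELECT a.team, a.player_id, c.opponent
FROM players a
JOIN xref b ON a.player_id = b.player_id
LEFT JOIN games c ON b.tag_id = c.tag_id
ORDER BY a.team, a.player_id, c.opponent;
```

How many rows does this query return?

Joins associate left-to-right: players INNER JOIN xref on player_id gives 2 intermediate row(s).
Then LEFT JOIN `games c` on tag_id: each of those 2 rows is kept; rows whose b.tag_id has no match in c get NULL for c's columns.
Result: 2 row(s).

2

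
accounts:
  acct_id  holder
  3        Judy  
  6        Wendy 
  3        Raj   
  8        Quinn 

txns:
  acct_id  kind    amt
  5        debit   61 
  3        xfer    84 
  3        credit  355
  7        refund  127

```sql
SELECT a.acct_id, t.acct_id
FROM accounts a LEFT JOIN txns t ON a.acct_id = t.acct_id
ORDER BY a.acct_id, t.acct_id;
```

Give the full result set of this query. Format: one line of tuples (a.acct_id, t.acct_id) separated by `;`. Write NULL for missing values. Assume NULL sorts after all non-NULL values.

(3, 3); (3, 3); (3, 3); (3, 3); (6, NULL); (8, NULL)

LEFT JOIN keeps every row from `accounts`; unmatched rows get NULL for `txns`'s columns.
Matching on a.acct_id = t.acct_id.
- a row (acct_id=3): matches 2 t row(s) → 2 output row(s).
- a row (acct_id=6): no match → kept, t columns NULL.
- a row (acct_id=3): matches 2 t row(s) → 2 output row(s).
- a row (acct_id=8): no match → kept, t columns NULL.
After projecting and ordering:
a.acct_id | t.acct_id
3 | 3
3 | 3
3 | 3
3 | 3
6 | NULL
8 | NULL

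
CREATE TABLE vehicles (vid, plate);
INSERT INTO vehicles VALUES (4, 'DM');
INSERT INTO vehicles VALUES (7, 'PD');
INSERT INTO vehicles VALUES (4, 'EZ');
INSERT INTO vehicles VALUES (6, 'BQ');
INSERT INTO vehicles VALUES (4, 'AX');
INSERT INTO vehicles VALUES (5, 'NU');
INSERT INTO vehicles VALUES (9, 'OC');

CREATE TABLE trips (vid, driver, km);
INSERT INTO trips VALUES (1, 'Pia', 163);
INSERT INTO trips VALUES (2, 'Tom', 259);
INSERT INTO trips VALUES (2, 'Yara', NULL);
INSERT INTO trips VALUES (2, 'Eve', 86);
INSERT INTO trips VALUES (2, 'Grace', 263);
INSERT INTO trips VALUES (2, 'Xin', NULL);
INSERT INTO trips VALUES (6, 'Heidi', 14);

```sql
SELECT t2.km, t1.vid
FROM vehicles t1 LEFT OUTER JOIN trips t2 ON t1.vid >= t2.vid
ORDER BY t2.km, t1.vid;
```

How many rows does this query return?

LEFT JOIN keeps every row from `vehicles`; unmatched rows get NULL for `trips`'s columns.
Matching on t1.vid >= t2.vid.
- t1 (vid=4) pairs with 6 row(s) of t2.
- t1 (vid=7) pairs with 7 row(s) of t2.
- t1 (vid=4) pairs with 6 row(s) of t2.
- t1 (vid=6) pairs with 7 row(s) of t2.
- t1 (vid=4) pairs with 6 row(s) of t2.
- t1 (vid=5) pairs with 6 row(s) of t2.
- t1 (vid=9) pairs with 7 row(s) of t2.
Total: 45 rows.

45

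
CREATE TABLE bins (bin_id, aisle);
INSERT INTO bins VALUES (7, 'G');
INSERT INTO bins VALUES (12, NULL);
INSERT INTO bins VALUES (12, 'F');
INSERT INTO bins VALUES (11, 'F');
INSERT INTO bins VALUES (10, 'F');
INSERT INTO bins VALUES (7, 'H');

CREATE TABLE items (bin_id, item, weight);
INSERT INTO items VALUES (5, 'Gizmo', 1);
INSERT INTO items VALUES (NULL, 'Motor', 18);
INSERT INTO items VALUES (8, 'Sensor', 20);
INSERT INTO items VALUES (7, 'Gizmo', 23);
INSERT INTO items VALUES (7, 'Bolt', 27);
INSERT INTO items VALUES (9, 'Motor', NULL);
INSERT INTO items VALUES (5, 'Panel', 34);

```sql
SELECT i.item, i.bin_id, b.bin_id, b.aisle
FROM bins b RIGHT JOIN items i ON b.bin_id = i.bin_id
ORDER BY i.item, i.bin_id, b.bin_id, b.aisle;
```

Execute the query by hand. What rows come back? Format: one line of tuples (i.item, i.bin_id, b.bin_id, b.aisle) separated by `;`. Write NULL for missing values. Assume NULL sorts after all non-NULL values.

(Bolt, 7, 7, G); (Bolt, 7, 7, H); (Gizmo, 5, NULL, NULL); (Gizmo, 7, 7, G); (Gizmo, 7, 7, H); (Motor, 9, NULL, NULL); (Motor, NULL, NULL, NULL); (Panel, 5, NULL, NULL); (Sensor, 8, NULL, NULL)

RIGHT JOIN keeps every row from `items`; unmatched rows get NULL for `bins`'s columns.
Matching on b.bin_id = i.bin_id. A NULL in a compared column never satisfies the condition.
Matched pairs: 4; unmatched i rows kept: 5.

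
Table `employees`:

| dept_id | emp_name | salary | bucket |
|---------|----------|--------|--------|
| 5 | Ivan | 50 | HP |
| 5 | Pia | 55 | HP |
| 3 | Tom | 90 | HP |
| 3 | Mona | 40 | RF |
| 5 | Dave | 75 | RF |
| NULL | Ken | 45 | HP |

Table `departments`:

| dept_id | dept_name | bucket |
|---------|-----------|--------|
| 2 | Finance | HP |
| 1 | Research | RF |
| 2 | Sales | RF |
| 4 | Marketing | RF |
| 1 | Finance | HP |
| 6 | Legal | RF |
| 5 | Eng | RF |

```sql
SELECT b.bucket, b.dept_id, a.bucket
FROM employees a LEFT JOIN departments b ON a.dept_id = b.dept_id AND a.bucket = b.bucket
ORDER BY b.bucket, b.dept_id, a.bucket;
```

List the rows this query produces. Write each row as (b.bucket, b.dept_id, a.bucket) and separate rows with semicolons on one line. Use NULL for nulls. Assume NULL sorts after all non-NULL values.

(RF, 5, RF); (NULL, NULL, HP); (NULL, NULL, HP); (NULL, NULL, HP); (NULL, NULL, HP); (NULL, NULL, RF)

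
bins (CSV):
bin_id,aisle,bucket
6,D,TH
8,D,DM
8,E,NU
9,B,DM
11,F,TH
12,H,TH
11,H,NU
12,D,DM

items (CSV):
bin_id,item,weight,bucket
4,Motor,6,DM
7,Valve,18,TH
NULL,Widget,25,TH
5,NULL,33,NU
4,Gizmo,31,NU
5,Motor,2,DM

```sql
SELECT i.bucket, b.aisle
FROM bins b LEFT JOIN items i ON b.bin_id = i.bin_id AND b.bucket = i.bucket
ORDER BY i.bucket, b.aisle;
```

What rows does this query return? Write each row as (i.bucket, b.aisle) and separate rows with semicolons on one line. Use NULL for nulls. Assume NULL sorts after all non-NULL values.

LEFT JOIN keeps every row from `bins`; unmatched rows get NULL for `items`'s columns.
Matching on b.bin_id = i.bin_id AND b.bucket = i.bucket. A NULL in a compared column never satisfies the condition.
Matched pairs: 0; unmatched b rows kept: 8.

(NULL, B); (NULL, D); (NULL, D); (NULL, D); (NULL, E); (NULL, F); (NULL, H); (NULL, H)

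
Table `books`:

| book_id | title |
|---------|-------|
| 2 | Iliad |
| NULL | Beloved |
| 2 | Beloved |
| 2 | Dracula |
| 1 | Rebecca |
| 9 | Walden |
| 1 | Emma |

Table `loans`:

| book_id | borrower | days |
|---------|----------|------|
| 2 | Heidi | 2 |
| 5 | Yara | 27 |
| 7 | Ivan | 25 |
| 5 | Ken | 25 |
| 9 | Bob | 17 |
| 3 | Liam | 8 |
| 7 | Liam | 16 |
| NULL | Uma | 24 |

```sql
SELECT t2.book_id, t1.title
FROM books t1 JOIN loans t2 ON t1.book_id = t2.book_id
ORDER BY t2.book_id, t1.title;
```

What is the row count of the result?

4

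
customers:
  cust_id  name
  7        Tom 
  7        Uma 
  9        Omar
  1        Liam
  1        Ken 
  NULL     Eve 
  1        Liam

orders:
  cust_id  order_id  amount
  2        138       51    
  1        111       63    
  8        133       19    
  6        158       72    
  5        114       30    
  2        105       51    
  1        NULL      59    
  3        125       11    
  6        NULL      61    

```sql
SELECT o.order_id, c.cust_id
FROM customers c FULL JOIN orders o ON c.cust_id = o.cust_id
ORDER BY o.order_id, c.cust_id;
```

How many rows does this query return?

17

FULL OUTER JOIN keeps every row from both sides; unmatched rows get NULL for the other side's columns.
Matching on c.cust_id = o.cust_id. A NULL in a compared column never satisfies the condition.
- cust_id=7: no o row matches, row kept with o columns NULL.
- cust_id=7: no o row matches, row kept with o columns NULL.
- cust_id=9: no o row matches, row kept with o columns NULL.
- cust_id=1: 2 matching o row(s), so 2 row(s) emitted.
- cust_id=1: 2 matching o row(s), so 2 row(s) emitted.
- cust_id=NULL: no o row matches, row kept with o columns NULL.
- cust_id=1: 2 matching o row(s), so 2 row(s) emitted.
- 7 o row(s) had no c match → kept, c columns NULL.
Total: 6 matched + 11 padded = 17 rows.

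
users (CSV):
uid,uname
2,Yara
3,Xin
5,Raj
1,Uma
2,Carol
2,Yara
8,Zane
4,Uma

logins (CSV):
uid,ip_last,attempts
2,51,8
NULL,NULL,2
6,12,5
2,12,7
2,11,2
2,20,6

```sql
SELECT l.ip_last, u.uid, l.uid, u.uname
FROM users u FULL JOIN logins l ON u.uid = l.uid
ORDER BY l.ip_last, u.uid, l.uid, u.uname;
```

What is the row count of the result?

19

FULL OUTER JOIN keeps every row from both sides; unmatched rows get NULL for the other side's columns.
Matching on u.uid = l.uid. A NULL in a compared column never satisfies the condition.
- uid=2: 4 matching l row(s), so 4 row(s) emitted.
- uid=3: no l row matches, row kept with l columns NULL.
- uid=5: no l row matches, row kept with l columns NULL.
- uid=1: no l row matches, row kept with l columns NULL.
- uid=2: 4 matching l row(s), so 4 row(s) emitted.
- uid=2: 4 matching l row(s), so 4 row(s) emitted.
- uid=8: no l row matches, row kept with l columns NULL.
- uid=4: no l row matches, row kept with l columns NULL.
- plus 2 unmatched l row(s), each kept with NULL u columns.
Total: 12 matched + 7 padded = 19 rows.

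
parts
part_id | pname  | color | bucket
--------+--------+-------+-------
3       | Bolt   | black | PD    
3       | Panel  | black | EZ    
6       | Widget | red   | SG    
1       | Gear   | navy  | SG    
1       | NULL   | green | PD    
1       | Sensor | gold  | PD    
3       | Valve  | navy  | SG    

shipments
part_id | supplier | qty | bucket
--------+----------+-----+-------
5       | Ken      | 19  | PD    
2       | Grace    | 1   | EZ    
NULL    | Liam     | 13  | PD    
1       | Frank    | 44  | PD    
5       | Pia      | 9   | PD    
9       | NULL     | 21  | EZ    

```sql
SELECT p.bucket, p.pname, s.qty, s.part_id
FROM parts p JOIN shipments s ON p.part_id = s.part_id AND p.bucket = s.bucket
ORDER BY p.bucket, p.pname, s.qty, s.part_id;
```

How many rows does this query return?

INNER JOIN keeps only pairs where the ON condition holds.
Matching on p.part_id = s.part_id AND p.bucket = s.bucket. A NULL in a compared column never satisfies the condition.
- p row (part_id=3, bucket=PD): no match → dropped.
- p row (part_id=3, bucket=EZ): no match → dropped.
- p row (part_id=6, bucket=SG): no match → dropped.
- p row (part_id=1, bucket=SG): no match → dropped.
- p row (part_id=1, bucket=PD): matches 1 s row(s) → 1 output row(s).
- p row (part_id=1, bucket=PD): matches 1 s row(s) → 1 output row(s).
- p row (part_id=3, bucket=SG): no match → dropped.
Total: 2 rows.

2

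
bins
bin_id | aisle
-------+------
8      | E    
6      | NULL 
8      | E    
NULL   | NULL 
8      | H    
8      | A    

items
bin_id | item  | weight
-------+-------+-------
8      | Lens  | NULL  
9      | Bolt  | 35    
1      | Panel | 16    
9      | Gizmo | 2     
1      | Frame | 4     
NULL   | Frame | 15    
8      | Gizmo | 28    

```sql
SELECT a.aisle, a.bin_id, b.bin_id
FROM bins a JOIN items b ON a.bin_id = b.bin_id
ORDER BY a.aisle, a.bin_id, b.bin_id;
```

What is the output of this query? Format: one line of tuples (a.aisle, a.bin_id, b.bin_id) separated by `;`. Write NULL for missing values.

(A, 8, 8); (A, 8, 8); (E, 8, 8); (E, 8, 8); (E, 8, 8); (E, 8, 8); (H, 8, 8); (H, 8, 8)

INNER JOIN keeps only pairs where the ON condition holds.
Matching on a.bin_id = b.bin_id. A NULL in a compared column never satisfies the condition.
Matched pairs: 8.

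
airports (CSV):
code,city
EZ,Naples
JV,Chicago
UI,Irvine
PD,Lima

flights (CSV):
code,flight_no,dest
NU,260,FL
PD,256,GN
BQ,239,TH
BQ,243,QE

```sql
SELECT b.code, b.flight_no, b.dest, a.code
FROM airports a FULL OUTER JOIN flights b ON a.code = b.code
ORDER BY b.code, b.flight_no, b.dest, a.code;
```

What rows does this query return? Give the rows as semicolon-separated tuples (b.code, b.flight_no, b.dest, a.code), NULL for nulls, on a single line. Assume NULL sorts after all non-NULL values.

FULL OUTER JOIN keeps every row from both sides; unmatched rows get NULL for the other side's columns.
Matching on a.code = b.code.
Matched pairs: 1; unmatched a rows kept: 3; unmatched b rows kept: 3.

(BQ, 239, TH, NULL); (BQ, 243, QE, NULL); (NU, 260, FL, NULL); (PD, 256, GN, PD); (NULL, NULL, NULL, EZ); (NULL, NULL, NULL, JV); (NULL, NULL, NULL, UI)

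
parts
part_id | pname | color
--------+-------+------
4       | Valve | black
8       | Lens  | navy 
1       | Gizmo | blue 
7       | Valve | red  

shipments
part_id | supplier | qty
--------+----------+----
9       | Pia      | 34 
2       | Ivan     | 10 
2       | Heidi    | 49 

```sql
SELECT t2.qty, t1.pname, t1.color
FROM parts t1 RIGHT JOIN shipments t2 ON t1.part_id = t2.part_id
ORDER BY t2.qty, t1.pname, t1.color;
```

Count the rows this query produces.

3

RIGHT JOIN keeps every row from `shipments`; unmatched rows get NULL for `parts`'s columns.
Matching on t1.part_id = t2.part_id.
- t1[0] part_id=4 → no match.
- t1[1] part_id=8 → no match.
- t1[2] part_id=1 → no match.
- t1[3] part_id=7 → no match.
- 3 row(s) from t2 found no t1 partner → padded with NULL.
Total: 0 matched + 3 padded = 3 rows.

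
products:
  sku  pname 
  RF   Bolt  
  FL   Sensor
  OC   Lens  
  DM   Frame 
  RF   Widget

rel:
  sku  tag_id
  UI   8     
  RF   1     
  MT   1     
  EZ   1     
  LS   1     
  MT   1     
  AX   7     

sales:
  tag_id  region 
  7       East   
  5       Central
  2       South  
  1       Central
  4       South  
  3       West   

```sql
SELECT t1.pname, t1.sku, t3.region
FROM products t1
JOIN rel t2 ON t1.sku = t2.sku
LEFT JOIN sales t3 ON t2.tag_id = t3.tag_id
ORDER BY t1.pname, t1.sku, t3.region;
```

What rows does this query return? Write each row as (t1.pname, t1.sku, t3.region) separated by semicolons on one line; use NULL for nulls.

Step 1 — t1 INNER JOIN t2 on sku → 2 row(s).
Then LEFT JOIN `sales t3` on tag_id: each of those 2 rows is kept; rows whose t2.tag_id has no match in t3 get NULL for t3's columns.

(Bolt, RF, Central); (Widget, RF, Central)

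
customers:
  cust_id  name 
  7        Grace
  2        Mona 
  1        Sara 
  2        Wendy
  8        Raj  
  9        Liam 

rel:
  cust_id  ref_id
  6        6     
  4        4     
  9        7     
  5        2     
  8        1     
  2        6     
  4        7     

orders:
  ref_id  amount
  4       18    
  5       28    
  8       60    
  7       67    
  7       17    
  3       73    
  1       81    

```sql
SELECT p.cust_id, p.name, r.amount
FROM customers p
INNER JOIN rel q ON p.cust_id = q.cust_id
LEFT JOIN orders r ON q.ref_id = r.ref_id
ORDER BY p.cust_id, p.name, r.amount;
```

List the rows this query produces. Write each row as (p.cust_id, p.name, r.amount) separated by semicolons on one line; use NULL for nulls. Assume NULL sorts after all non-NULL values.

(2, Mona, NULL); (2, Wendy, NULL); (8, Raj, 81); (9, Liam, 17); (9, Liam, 67)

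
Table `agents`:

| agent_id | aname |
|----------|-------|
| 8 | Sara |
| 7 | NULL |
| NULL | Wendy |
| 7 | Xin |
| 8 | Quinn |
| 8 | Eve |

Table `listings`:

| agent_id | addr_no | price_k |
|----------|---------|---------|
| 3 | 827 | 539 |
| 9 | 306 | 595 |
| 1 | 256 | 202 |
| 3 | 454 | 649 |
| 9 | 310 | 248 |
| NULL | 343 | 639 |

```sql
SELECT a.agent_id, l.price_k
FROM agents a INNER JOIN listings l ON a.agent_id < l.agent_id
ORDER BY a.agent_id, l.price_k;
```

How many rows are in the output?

INNER JOIN keeps only pairs where the ON condition holds.
Matching on a.agent_id < l.agent_id. A NULL in a compared column never satisfies the condition.
Matched pairs: 10.
Total: 10 rows.

10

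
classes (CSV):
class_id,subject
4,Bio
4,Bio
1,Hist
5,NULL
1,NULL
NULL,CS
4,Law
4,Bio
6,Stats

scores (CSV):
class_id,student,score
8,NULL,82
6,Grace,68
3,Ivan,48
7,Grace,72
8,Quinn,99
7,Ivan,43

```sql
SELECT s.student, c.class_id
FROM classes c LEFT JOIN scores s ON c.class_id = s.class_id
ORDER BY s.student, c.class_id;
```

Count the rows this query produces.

9

LEFT JOIN keeps every row from `classes`; unmatched rows get NULL for `scores`'s columns.
Matching on c.class_id = s.class_id. A NULL in a compared column never satisfies the condition.
Matched pairs: 1; unmatched c rows kept: 8.
Total: 1 matched + 8 padded = 9 rows.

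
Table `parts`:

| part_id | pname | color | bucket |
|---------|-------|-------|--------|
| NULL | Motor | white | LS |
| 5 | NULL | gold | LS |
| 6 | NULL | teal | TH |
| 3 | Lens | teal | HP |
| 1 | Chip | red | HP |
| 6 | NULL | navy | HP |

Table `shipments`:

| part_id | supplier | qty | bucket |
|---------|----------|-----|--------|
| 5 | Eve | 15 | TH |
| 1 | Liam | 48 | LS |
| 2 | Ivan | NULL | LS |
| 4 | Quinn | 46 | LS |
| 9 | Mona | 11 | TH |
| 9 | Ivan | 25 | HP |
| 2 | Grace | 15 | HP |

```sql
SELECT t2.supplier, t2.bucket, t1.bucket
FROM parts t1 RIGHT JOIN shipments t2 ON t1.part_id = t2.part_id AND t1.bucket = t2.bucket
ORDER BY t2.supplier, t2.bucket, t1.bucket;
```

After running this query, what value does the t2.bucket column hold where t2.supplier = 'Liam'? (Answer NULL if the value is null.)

LS

RIGHT JOIN keeps every row from `shipments`; unmatched rows get NULL for `parts`'s columns.
Matching on t1.part_id = t2.part_id AND t1.bucket = t2.bucket. A NULL in a compared column never satisfies the condition.
Matched pairs: 0; unmatched t2 rows kept: 7.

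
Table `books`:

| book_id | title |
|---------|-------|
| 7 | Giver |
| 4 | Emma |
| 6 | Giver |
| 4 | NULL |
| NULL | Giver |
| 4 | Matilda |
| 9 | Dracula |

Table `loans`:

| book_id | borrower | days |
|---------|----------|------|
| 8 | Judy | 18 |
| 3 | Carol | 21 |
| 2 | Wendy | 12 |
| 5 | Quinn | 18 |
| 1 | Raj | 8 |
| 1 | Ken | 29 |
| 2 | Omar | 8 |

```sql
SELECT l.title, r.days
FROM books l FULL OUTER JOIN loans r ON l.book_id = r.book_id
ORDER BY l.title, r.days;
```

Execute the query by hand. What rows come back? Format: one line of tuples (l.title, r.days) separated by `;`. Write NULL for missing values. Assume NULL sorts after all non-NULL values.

(Dracula, NULL); (Emma, NULL); (Giver, NULL); (Giver, NULL); (Giver, NULL); (Matilda, NULL); (NULL, 8); (NULL, 8); (NULL, 12); (NULL, 18); (NULL, 18); (NULL, 21); (NULL, 29); (NULL, NULL)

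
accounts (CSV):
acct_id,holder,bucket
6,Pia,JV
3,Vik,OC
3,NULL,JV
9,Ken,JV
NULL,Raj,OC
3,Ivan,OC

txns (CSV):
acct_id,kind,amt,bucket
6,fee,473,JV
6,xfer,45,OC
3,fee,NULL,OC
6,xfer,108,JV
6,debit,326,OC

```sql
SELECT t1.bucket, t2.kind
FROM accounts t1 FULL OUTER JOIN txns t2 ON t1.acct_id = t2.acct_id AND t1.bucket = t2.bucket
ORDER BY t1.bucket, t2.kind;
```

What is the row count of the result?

9

FULL OUTER JOIN keeps every row from both sides; unmatched rows get NULL for the other side's columns.
Matching on t1.acct_id = t2.acct_id AND t1.bucket = t2.bucket. A NULL in a compared column never satisfies the condition.
Matched pairs: 4; unmatched t1 rows kept: 3; unmatched t2 rows kept: 2.
Total: 4 matched + 5 padded = 9 rows.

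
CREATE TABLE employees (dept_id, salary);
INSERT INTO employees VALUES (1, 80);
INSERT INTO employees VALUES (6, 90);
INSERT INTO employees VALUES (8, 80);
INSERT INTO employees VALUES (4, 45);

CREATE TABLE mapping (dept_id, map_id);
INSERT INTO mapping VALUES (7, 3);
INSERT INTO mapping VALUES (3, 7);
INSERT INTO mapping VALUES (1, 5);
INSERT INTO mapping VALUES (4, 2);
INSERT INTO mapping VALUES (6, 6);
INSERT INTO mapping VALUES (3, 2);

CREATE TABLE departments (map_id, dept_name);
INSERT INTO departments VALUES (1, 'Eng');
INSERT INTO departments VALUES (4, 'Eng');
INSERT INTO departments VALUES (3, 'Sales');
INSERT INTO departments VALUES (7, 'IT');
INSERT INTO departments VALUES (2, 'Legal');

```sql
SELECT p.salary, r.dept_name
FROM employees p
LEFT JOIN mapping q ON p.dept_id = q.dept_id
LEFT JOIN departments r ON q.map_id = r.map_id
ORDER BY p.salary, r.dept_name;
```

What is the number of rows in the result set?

Evaluate left to right. First `employees p LEFT JOIN mapping q` on dept_id: 4 row(s).
Then LEFT JOIN `departments r` on map_id: each of those 4 rows is kept; rows whose q.map_id has no match in r get NULL for r's columns.
Result: 4 row(s).

4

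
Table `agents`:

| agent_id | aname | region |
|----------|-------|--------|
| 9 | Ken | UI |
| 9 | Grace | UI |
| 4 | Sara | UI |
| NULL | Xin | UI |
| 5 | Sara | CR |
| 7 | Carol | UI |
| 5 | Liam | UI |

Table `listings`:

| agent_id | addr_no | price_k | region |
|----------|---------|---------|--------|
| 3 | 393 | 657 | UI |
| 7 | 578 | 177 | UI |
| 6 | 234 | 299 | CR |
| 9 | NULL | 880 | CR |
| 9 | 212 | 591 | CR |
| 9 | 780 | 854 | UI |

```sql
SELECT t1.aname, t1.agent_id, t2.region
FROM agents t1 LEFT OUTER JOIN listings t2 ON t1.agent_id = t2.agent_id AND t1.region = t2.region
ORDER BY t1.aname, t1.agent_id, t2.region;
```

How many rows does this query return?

7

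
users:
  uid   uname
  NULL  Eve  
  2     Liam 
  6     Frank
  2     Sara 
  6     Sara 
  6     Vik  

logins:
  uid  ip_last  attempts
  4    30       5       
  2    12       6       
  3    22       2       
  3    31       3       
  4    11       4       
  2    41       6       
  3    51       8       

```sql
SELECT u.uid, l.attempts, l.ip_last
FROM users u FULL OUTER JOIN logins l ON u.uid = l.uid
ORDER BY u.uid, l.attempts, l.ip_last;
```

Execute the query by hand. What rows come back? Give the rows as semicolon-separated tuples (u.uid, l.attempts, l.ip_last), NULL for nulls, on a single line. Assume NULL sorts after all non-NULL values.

FULL OUTER JOIN keeps every row from both sides; unmatched rows get NULL for the other side's columns.
Matching on u.uid = l.uid. A NULL in a compared column never satisfies the condition.
- uid=NULL: no l row matches, row kept with l columns NULL.
- uid=2: 2 matching l row(s), so 2 row(s) emitted.
- uid=6: no l row matches, row kept with l columns NULL.
- uid=2: 2 matching l row(s), so 2 row(s) emitted.
- uid=6: no l row matches, row kept with l columns NULL.
- uid=6: no l row matches, row kept with l columns NULL.
- 5 l row(s) had no u match → kept, u columns NULL.

(2, 6, 12); (2, 6, 12); (2, 6, 41); (2, 6, 41); (6, NULL, NULL); (6, NULL, NULL); (6, NULL, NULL); (NULL, 2, 22); (NULL, 3, 31); (NULL, 4, 11); (NULL, 5, 30); (NULL, 8, 51); (NULL, NULL, NULL)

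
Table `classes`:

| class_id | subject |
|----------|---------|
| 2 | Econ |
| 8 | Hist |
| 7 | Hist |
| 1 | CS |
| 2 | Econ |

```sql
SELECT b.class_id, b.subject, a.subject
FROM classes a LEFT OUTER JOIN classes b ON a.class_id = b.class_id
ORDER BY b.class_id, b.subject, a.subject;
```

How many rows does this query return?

7

LEFT JOIN keeps every row from `classes a`; unmatched rows get NULL for `classes b`'s columns.
Matching on a.class_id = b.class_id.
- a[0] class_id=2 → 2 match(es) in b → 2 row(s).
- a[1] class_id=8 → 1 match(es) in b → 1 row(s).
- a[2] class_id=7 → 1 match(es) in b → 1 row(s).
- a[3] class_id=1 → 1 match(es) in b → 1 row(s).
- a[4] class_id=2 → 2 match(es) in b → 2 row(s).
Total: 7 rows.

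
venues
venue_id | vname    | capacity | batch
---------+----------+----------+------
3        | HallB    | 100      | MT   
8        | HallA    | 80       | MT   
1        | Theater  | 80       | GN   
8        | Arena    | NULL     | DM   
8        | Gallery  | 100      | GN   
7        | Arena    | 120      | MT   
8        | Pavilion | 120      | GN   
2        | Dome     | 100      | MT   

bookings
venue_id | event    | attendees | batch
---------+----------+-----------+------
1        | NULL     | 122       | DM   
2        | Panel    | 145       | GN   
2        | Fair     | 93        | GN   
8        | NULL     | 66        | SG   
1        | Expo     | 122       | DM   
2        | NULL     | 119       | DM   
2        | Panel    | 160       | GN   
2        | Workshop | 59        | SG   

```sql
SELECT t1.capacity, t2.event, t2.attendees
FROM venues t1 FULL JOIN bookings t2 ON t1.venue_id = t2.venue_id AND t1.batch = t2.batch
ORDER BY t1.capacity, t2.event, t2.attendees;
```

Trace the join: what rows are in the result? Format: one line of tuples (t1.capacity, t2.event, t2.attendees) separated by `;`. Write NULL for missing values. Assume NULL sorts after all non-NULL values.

(80, NULL, NULL); (80, NULL, NULL); (100, NULL, NULL); (100, NULL, NULL); (100, NULL, NULL); (120, NULL, NULL); (120, NULL, NULL); (NULL, Expo, 122); (NULL, Fair, 93); (NULL, Panel, 145); (NULL, Panel, 160); (NULL, Workshop, 59); (NULL, NULL, 66); (NULL, NULL, 119); (NULL, NULL, 122); (NULL, NULL, NULL)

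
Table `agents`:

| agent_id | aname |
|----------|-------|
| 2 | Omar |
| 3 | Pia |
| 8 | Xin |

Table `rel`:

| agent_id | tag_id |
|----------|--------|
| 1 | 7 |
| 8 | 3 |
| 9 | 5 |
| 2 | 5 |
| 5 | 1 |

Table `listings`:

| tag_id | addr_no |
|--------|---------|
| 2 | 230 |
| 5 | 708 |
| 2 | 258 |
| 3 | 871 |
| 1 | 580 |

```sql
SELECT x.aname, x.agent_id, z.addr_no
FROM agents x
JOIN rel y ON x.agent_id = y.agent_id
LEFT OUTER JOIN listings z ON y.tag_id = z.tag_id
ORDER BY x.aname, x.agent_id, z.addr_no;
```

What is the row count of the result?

2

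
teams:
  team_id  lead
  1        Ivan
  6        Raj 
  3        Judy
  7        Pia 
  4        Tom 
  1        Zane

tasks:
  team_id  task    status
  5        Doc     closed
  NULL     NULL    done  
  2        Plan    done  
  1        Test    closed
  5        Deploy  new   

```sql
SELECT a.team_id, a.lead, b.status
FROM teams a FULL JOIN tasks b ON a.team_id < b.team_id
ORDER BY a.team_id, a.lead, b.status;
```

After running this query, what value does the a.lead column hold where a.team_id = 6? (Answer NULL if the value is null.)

Raj

FULL OUTER JOIN keeps every row from both sides; unmatched rows get NULL for the other side's columns.
Matching on a.team_id < b.team_id. A NULL in a compared column never satisfies the condition.
Matched pairs: 10; unmatched a rows kept: 2; unmatched b rows kept: 2.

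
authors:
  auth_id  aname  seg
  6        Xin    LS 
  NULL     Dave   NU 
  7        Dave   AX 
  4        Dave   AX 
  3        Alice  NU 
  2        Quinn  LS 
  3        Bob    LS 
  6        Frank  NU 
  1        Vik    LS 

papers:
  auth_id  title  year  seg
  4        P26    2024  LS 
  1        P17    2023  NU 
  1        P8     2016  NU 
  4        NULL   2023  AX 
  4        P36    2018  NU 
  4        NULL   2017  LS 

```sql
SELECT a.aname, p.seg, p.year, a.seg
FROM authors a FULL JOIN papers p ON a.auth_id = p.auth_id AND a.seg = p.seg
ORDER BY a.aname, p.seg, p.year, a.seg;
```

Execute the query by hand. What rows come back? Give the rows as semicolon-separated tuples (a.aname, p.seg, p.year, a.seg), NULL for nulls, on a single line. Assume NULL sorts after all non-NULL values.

FULL OUTER JOIN keeps every row from both sides; unmatched rows get NULL for the other side's columns.
Matching on a.auth_id = p.auth_id AND a.seg = p.seg. A NULL in a compared column never satisfies the condition.
- a row (auth_id=6, seg=LS): no match → kept, p columns NULL.
- a row (auth_id=NULL, seg=NU): no match → kept, p columns NULL.
- a row (auth_id=7, seg=AX): no match → kept, p columns NULL.
- a row (auth_id=4, seg=AX): matches 1 p row(s) → 1 output row(s).
- a row (auth_id=3, seg=NU): no match → kept, p columns NULL.
- a row (auth_id=2, seg=LS): no match → kept, p columns NULL.
- a row (auth_id=3, seg=LS): no match → kept, p columns NULL.
- a row (auth_id=6, seg=NU): no match → kept, p columns NULL.
- a row (auth_id=1, seg=LS): no match → kept, p columns NULL.
- 5 p row(s) had no a match → kept, a columns NULL.

(Alice, NULL, NULL, NU); (Bob, NULL, NULL, LS); (Dave, AX, 2023, AX); (Dave, NULL, NULL, AX); (Dave, NULL, NULL, NU); (Frank, NULL, NULL, NU); (Quinn, NULL, NULL, LS); (Vik, NULL, NULL, LS); (Xin, NULL, NULL, LS); (NULL, LS, 2017, NULL); (NULL, LS, 2024, NULL); (NULL, NU, 2016, NULL); (NULL, NU, 2018, NULL); (NULL, NU, 2023, NULL)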